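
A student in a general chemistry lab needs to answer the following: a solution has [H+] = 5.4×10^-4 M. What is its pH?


pH = -log10([H+]) = -log10(5.4×10^-4)
= 4 - log10(5.4)
= 4 - 0.73
= 3.27

3.27


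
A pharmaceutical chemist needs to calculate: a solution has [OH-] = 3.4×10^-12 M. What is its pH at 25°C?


pOH = -log10([OH-]) = -log10(3.4×10^-12)
= 12 - log10(3.4) = 11.47
pH = 14 - pOH = 14 - 11.47 = 2.53

2.53


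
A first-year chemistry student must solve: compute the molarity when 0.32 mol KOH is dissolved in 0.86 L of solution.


M = n/V = 0.32/0.86 = 0.372 mol/L

0.372 M


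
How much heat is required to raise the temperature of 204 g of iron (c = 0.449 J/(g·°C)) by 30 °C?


q = mcΔT = 204 × 0.449 × 30
= 2747.88 J

2747.88 J


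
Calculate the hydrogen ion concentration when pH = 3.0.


[H+] = 10^(-pH) = 10^(-3.0)
= 1.0×10^-3 M

1.0×10^-3 M


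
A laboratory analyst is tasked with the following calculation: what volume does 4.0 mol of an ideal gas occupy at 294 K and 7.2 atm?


PV = nRT  (R = 0.08206 L·atm/(mol·K))
V = nRT/P = 4.0×0.08206×294/7.2
= 13.403 L

13.403 L


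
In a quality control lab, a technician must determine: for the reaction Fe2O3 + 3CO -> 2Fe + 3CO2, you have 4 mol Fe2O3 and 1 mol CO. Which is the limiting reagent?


Mole ratio available / coefficient:
  Fe2O3: 4/1 = 4.000
  CO: 1/3 = 0.333
Smaller ratio is limiting.

CO


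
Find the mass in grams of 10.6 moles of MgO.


M(MgO) = 40.31 g/mol
mass = n × M = 10.6 × 40.31 = 427.29 g

427.29 g


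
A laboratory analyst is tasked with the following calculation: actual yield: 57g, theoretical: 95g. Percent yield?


% yield = actual/theoretical × 100
= 57/95 × 100
= 60.0%

60.0%


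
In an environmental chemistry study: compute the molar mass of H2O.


M(H2O) = 2×1.008 + 1×16.0
= 2.02 + 16.0
= 18.02 g/mol

18.02 g/mol


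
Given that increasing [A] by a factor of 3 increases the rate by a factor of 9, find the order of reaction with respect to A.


rate ∝ [A]^n
3^n = 9 → n = 2
Order in A: 2

2


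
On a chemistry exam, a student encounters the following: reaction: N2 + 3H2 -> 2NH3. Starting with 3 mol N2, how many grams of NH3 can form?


Mole ratio NH3:N2 = 2:1
n(NH3) = 3 × 2/1 = 6.000 mol
mass = 6.000 × 17.03 = 102.18 g

102.18 g


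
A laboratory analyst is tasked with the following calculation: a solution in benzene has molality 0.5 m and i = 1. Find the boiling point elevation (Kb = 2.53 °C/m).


ΔTb = Kb × m × i
= 2.53 × 0.5 × 1
= 1.265 °C

1.265 °C


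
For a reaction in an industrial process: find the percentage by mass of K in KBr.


M(KBr) = 1×39.1 + 1×79.9 = 119.00 g/mol
Mass of K = 1 × 39.1 = 39.10 g/mol
% K = 39.10/119.00 × 100 = 32.86%

32.86%


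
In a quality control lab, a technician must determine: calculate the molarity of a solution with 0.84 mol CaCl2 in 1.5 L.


M = n/V = 0.84/1.5 = 0.560 mol/L

0.560 M


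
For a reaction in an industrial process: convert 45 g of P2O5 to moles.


M(P2O5) = 141.94 g/mol
n = mass/M = 45/141.94 = 0.317 mol

0.317 mol


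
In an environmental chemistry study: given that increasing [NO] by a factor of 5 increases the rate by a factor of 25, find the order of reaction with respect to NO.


rate ∝ [NO]^n
5^n = 25 → n = 2
Order in NO: 2

2


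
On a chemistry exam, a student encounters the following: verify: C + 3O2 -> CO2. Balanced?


Equation: C + 3O2 -> CO2
Check atoms: C: 1=1, O: 6≠2
Not balanced

No, not balanced


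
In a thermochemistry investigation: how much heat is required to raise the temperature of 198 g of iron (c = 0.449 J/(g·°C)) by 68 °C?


q = mcΔT = 198 × 0.449 × 68
= 6045.34 J

6045.34 J


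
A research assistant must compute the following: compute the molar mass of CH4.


M(CH4) = 1×12.01 + 4×1.008
= 12.01 + 4.03
= 16.04 g/mol

16.04 g/mol


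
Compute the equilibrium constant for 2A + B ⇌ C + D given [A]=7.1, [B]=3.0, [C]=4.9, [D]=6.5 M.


Kc = [C][D]/([A]^2[B])
= (4.9^1 × 6.5^1)/(7.1^2 × 3.0^1)
= 31.85/151.23
= 0.2106

0.2106


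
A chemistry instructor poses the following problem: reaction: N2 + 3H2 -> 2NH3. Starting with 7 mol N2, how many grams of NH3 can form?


Mole ratio NH3:N2 = 2:1
n(NH3) = 7 × 2/1 = 14.000 mol
mass = 14.000 × 17.03 = 238.42 g

238.42 g


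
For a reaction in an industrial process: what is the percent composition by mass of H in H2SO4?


M(H2SO4) = 2×1.008 + 1×32.07 + 4×16.0 = 98.086 g/mol
Mass of H = 2 × 1.008 = 2.016 g/mol
% H = 2.016/98.086 × 100 = 2.06%

2.06%


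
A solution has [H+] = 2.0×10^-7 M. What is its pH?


pH = -log10([H+]) = -log10(2.0×10^-7)
= 7 - log10(2.0)
= 7 - 0.3
= 6.7

6.7


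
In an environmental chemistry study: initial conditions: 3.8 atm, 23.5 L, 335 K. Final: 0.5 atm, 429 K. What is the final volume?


P1V1/T1 = P2V2/T2
V2 = P1V1T2/(T1P2)
= 3.8×23.5×429/(335×0.5)
= 228.715 L

228.715 L


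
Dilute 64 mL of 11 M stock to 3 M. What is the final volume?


C1V1 = C2V2
11 × 64 = 3 × V2
V2 = 704/3 = 234.67 mL

234.67 mL


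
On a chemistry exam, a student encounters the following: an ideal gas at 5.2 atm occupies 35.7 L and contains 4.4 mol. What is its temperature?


PV = nRT  (R = 0.08206 L·atm/(mol·K))
T = PV/(nR) = 5.2×35.7/(4.4×0.08206)
= 185.64/0.361064
= 514.15 K

514.15 K


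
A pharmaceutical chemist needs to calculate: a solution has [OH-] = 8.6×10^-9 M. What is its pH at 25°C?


pOH = -log10([OH-]) = -log10(8.6×10^-9)
= 9 - log10(8.6) = 8.07
pH = 14 - pOH = 14 - 8.07 = 5.93

5.93


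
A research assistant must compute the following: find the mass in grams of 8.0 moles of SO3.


M(SO3) = 80.07 g/mol
mass = n × M = 8.0 × 80.07 = 640.56 g

640.56 g


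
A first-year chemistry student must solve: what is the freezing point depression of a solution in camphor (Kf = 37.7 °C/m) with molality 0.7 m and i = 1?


ΔTf = Kf × m × i
= 37.7 × 0.7 × 1
= 26.39 °C

26.39 °C


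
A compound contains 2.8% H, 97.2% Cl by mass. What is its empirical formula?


Assume 100 g sample. Moles of each element:
  H: 2.8/1.008 = 2.778 mol
  Cl: 97.2/35.45 = 2.742 mol
Divide by smallest (2.742):
  H: 2.778/2.742 = 1.01
  Cl: 2.742/2.742 = 1.0
Empirical formula: HCl

HCl


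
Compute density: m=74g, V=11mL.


ρ = mass/volume
= 74/11
= 6.727 g/mL

6.727 g/mL


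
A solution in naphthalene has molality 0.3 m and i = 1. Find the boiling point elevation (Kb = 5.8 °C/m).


ΔTb = Kb × m × i
= 5.8 × 0.3 × 1
= 1.74 °C

1.74 °C


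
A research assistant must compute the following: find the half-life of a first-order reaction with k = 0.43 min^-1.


t½ = ln2/k = 0.693147/(0.43 min^-1)
= 1.612 min

1.612 min


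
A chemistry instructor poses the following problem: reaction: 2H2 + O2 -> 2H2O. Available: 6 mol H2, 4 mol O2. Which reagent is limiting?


Mole ratio available / coefficient:
  H2: 6/2 = 3.000
  O2: 4/1 = 4.000
Smaller ratio is limiting.

H2


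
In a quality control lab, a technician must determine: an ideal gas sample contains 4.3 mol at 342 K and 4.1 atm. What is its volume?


PV = nRT  (R = 0.08206 L·atm/(mol·K))
V = nRT/P = 4.3×0.08206×342/4.1
= 29.434 L

29.434 L


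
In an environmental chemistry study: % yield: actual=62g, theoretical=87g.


% yield = actual/theoretical × 100
= 62/87 × 100
= 71.26%

71.26%


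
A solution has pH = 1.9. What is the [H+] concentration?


[H+] = 10^(-pH) = 10^(-1.9)
= 1.26×10^-2 M

1.26×10^-2 M


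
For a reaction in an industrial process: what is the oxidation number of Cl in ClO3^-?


x + 3(-2) = -1, so x = +5
Oxidation number: +5

+5


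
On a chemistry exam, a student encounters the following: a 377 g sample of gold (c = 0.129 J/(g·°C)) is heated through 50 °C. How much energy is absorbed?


q = mcΔT = 377 × 0.129 × 50
= 2431.65 J

2431.65 J


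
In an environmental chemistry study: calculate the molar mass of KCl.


M(KCl) = 1×39.1 + 1×35.45
= 39.1 + 35.45
= 74.55 g/mol

74.55 g/mol


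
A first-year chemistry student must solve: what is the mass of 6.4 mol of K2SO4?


M(K2SO4) = 174.27 g/mol
mass = n × M = 6.4 × 174.27 = 1115.33 g

1115.33 g


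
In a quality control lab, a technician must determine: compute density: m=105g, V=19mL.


ρ = mass/volume
= 105/19
= 5.526 g/mL

5.526 g/mL


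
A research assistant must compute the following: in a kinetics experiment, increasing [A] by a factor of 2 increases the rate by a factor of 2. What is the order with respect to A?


rate ∝ [A]^n
2^n = 2 → n = 1
Order in A: 1

1


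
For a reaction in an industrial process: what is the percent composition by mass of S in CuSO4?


M(CuSO4) = 1×63.55 + 1×32.07 + 4×16.0 = 159.62 g/mol
Mass of S = 1 × 32.07 = 32.07 g/mol
% S = 32.07/159.62 × 100 = 20.09%

20.09%


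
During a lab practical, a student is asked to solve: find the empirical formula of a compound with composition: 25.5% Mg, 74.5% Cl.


Assume 100 g sample. Moles of each element:
  Mg: 25.5/24.31 = 1.049 mol
  Cl: 74.5/35.45 = 2.102 mol
Divide by smallest (1.049):
  Mg: 1.049/1.049 = 1.0
  Cl: 2.102/1.049 = 2.0
Empirical formula: MgCl2

MgCl2


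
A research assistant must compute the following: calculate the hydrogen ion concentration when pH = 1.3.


[H+] = 10^(-pH) = 10^(-1.3)
= 5.01×10^-2 M

5.01×10^-2 M


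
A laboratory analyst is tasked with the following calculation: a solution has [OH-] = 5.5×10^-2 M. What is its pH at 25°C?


pOH = -log10([OH-]) = -log10(5.5×10^-2)
= 2 - log10(5.5) = 1.26
pH = 14 - pOH = 14 - 1.26 = 12.74

12.74


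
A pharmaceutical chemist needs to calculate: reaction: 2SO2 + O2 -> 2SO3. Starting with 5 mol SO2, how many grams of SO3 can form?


Mole ratio SO3:SO2 = 2:2
n(SO3) = 5 × 2/2 = 5.000 mol
mass = 5.000 × 80.07 = 400.35 g

400.35 g


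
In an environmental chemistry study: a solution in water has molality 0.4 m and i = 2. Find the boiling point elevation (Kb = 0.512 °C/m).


ΔTb = Kb × m × i
= 0.512 × 0.4 × 2
= 0.4096 °C

0.4096 °C


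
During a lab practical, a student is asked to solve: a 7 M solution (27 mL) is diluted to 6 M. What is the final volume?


C1V1 = C2V2
7 × 27 = 6 × V2
V2 = 189/6 = 31.5 mL

31.5 mL


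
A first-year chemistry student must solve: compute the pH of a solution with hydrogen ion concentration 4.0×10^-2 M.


pH = -log10([H+]) = -log10(4.0×10^-2)
= 2 - log10(4.0)
= 2 - 0.6
= 1.4

1.4


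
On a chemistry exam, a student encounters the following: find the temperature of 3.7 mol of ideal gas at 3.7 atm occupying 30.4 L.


PV = nRT  (R = 0.08206 L·atm/(mol·K))
T = PV/(nR) = 3.7×30.4/(3.7×0.08206)
= 112.48/0.303622
= 370.46 K

370.46 K


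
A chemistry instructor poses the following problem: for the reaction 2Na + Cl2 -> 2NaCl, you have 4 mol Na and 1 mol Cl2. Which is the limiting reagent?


Mole ratio available / coefficient:
  Na: 4/2 = 2.000
  Cl2: 1/1 = 1.000
Smaller ratio is limiting.

Cl2


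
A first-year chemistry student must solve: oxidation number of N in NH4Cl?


x + 4(+1) + (-1) = 0, so x = -3
Oxidation number: -3

-3


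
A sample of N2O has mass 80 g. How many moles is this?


M(N2O) = 44.02 g/mol
n = mass/M = 80/44.02 = 1.8174 mol

1.8174 mol


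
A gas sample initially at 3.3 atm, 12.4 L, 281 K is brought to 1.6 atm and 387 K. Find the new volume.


P1V1/T1 = P2V2/T2
V2 = P1V1T2/(T1P2)
= 3.3×12.4×387/(281×1.6)
= 35.223 L

35.223 L


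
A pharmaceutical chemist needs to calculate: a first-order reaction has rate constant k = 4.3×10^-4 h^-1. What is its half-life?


t½ = ln2/k = 0.693147/(4.3×10^-4 h^-1)
= 1612 h

1612 h


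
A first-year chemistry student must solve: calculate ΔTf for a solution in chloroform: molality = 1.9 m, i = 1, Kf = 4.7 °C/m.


ΔTf = Kf × m × i
= 4.7 × 1.9 × 1
= 8.93 °C

8.93 °C


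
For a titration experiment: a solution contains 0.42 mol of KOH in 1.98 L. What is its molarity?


M = n/V = 0.42/1.98 = 0.212 mol/L

0.212 M


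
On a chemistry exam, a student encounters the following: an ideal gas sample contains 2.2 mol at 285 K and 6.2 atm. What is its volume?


PV = nRT  (R = 0.08206 L·atm/(mol·K))
V = nRT/P = 2.2×0.08206×285/6.2
= 8.299 L

8.299 L


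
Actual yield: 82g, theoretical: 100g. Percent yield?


% yield = actual/theoretical × 100
= 82/100 × 100
= 82.0%

82.0%


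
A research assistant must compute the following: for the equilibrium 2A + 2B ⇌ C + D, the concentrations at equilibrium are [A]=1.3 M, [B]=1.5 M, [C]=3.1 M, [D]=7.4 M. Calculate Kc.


Kc = [C][D]/([A]^2[B]^2)
= (3.1^1 × 7.4^1)/(1.3^2 × 1.5^2)
= 22.94/3.8025
= 6.033

6.033


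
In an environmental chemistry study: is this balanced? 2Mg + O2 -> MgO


Equation: 2Mg + O2 -> MgO
Check atoms: Mg: 2≠1, O: 2≠1
Not balanced

No, not balanced


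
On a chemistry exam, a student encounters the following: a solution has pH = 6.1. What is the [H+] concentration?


[H+] = 10^(-pH) = 10^(-6.1)
= 7.94×10^-7 M

7.94×10^-7 M


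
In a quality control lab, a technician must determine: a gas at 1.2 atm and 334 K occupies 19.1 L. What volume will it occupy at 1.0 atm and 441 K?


P1V1/T1 = P2V2/T2
V2 = P1V1T2/(T1P2)
= 1.2×19.1×441/(334×1.0)
= 30.263 L

30.263 L


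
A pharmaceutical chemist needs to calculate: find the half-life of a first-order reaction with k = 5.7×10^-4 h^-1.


t½ = ln2/k = 0.693147/(5.7×10^-4 h^-1)
= 1216 h

1216 h


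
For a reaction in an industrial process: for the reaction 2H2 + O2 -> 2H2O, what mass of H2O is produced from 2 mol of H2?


Mole ratio H2O:H2 = 2:2
n(H2O) = 2 × 2/2 = 2.000 mol
mass = 2.000 × 18.02 = 36.04 g

36.04 g


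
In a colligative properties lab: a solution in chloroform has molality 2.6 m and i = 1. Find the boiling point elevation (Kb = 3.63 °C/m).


ΔTb = Kb × m × i
= 3.63 × 2.6 × 1
= 9.438 °C

9.438 °C


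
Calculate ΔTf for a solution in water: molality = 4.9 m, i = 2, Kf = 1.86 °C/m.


ΔTf = Kf × m × i
= 1.86 × 4.9 × 2
= 18.228 °C

18.228 °C


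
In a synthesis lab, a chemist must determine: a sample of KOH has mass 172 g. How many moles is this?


M(KOH) = 56.11 g/mol
n = mass/M = 172/56.11 = 3.0654 mol

3.0654 mol


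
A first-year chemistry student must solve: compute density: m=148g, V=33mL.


ρ = mass/volume
= 148/33
= 4.485 g/mL

4.485 g/mL


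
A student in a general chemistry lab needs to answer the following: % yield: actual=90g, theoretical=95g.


% yield = actual/theoretical × 100
= 90/95 × 100
= 94.74%

94.74%


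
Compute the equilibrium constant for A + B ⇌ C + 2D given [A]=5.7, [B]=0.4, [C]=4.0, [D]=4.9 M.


Kc = [C][D]^2/([A][B])
= (4.0^1 × 4.9^2)/(5.7^1 × 0.4^1)
= 96.04/2.28
= 42.12

42.12


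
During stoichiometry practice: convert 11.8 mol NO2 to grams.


M(NO2) = 46.01 g/mol
mass = n × M = 11.8 × 46.01 = 542.92 g

542.92 g


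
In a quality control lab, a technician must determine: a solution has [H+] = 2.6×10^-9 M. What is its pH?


pH = -log10([H+]) = -log10(2.6×10^-9)
= 9 - log10(2.6)
= 9 - 0.41
= 8.59

8.59


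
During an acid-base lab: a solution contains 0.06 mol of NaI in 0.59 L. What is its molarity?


M = n/V = 0.06/0.59 = 0.102 mol/L

0.102 M


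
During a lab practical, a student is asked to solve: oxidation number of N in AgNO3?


(+1) + x + 3(-2) = 0, so x = +5
Oxidation number: +5

+5


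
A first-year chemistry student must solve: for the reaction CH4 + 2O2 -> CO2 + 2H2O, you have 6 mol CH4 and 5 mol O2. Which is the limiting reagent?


Mole ratio available / coefficient:
  CH4: 6/1 = 6.000
  O2: 5/2 = 2.500
Smaller ratio is limiting.

O2


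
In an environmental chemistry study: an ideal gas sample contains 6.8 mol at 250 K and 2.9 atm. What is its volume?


PV = nRT  (R = 0.08206 L·atm/(mol·K))
V = nRT/P = 6.8×0.08206×250/2.9
= 48.104 L

48.104 L


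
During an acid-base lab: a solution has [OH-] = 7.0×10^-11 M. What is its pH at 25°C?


pOH = -log10([OH-]) = -log10(7.0×10^-11)
= 11 - log10(7.0) = 10.15
pH = 14 - pOH = 14 - 10.15 = 3.85

3.85


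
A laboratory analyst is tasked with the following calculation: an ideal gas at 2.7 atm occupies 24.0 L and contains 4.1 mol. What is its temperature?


PV = nRT  (R = 0.08206 L·atm/(mol·K))
T = PV/(nR) = 2.7×24.0/(4.1×0.08206)
= 64.80/0.336446
= 192.60 K

192.60 K


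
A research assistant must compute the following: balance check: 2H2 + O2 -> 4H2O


Equation: 2H2 + O2 -> 4H2O
Check atoms: H: 4≠8, O: 2≠4
Not balanced

No, not balanced


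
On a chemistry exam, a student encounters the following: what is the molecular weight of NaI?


M(NaI) = 1×22.99 + 1×126.9
= 22.99 + 126.9
= 149.89 g/mol

149.89 g/mol


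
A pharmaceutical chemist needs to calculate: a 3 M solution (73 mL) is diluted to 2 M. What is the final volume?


C1V1 = C2V2
3 × 73 = 2 × V2
V2 = 219/2 = 109.5 mL

109.5 mL


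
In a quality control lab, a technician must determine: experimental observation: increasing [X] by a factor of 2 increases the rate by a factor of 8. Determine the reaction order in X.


rate ∝ [X]^n
2^n = 8 → n = 3
Order in X: 3

3


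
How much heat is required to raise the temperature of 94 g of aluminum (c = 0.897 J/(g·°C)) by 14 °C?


q = mcΔT = 94 × 0.897 × 14
= 1180.45 J

1180.45 J


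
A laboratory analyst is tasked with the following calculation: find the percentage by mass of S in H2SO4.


M(H2SO4) = 2×1.008 + 1×32.07 + 4×16.0 = 98.086 g/mol
Mass of S = 1 × 32.07 = 32.07 g/mol
% S = 32.07/98.086 × 100 = 32.70%

32.70%


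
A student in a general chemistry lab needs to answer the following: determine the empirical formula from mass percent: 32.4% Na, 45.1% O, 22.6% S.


Assume 100 g sample. Moles of each element:
  Na: 32.4/22.99 = 1.409 mol
  O: 45.1/16.0 = 2.819 mol
  S: 22.6/32.07 = 0.705 mol
Divide by smallest (0.705):
  Na: 1.409/0.705 = 2.0
  O: 2.819/0.705 = 4.0
  S: 0.705/0.705 = 1.0
Empirical formula: Na2SO4

Na2SO4


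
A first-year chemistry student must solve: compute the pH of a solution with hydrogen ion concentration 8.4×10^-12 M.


pH = -log10([H+]) = -log10(8.4×10^-12)
= 12 - log10(8.4)
= 12 - 0.92
= 11.08

11.08


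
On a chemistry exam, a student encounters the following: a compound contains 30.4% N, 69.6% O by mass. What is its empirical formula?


Assume 100 g sample. Moles of each element:
  N: 30.4/14.01 = 2.17 mol
  O: 69.6/16.0 = 4.35 mol
Divide by smallest (2.17):
  N: 2.17/2.17 = 1.0
  O: 4.35/2.17 = 2.0
Empirical formula: NO2

NO2


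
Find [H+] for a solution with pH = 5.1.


[H+] = 10^(-pH) = 10^(-5.1)
= 7.94×10^-6 M

7.94×10^-6 M


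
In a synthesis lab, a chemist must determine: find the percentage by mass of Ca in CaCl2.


M(CaCl2) = 1×40.08 + 2×35.45 = 110.98 g/mol
Mass of Ca = 1 × 40.08 = 40.08 g/mol
% Ca = 40.08/110.98 × 100 = 36.11%

36.11%


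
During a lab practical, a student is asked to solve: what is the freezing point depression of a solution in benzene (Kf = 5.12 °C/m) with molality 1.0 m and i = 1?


ΔTf = Kf × m × i
= 5.12 × 1.0 × 1
= 5.12 °C

5.12 °C


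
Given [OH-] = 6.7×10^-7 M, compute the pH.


pOH = -log10([OH-]) = -log10(6.7×10^-7)
= 7 - log10(6.7) = 6.17
pH = 14 - pOH = 14 - 6.17 = 7.83

7.83


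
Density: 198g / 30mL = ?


ρ = mass/volume
= 198/30
= 6.6 g/mL

6.6 g/mL


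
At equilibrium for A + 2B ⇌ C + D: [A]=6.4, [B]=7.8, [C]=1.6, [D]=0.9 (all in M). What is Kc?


Kc = [C][D]/([A][B]^2)
= (1.6^1 × 0.9^1)/(6.4^1 × 7.8^2)
= 1.44/389.376
= 0.003698

0.003698


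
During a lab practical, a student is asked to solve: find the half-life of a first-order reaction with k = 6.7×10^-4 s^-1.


t½ = ln2/k = 0.693147/(6.7×10^-4 s^-1)
= 1035 s

1035 s


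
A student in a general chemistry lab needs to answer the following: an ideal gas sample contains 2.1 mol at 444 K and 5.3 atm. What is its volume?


PV = nRT  (R = 0.08206 L·atm/(mol·K))
V = nRT/P = 2.1×0.08206×444/5.3
= 14.436 L

14.436 L


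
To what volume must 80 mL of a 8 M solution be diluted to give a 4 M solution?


C1V1 = C2V2
8 × 80 = 4 × V2
V2 = 640/4 = 160.0 mL

160.0 mL


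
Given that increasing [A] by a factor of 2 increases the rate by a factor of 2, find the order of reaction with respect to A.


rate ∝ [A]^n
2^n = 2 → n = 1
Order in A: 1

1


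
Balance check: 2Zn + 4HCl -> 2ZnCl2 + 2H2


Equation: 2Zn + 4HCl -> 2ZnCl2 + 2H2
Check atoms: Cl: 4=4, H: 4=4, Zn: 2=2
Balanced

Yes, balanced


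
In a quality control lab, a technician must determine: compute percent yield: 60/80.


% yield = actual/theoretical × 100
= 60/80 × 100
= 75.0%

75.0%


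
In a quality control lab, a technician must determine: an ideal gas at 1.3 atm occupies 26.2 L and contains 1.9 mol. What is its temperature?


PV = nRT  (R = 0.08206 L·atm/(mol·K))
T = PV/(nR) = 1.3×26.2/(1.9×0.08206)
= 34.06/0.155914
= 218.45 K

218.45 K


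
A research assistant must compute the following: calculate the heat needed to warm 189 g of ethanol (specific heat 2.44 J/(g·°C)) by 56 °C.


q = mcΔT = 189 × 2.44 × 56
= 25824.96 J

25824.96 J


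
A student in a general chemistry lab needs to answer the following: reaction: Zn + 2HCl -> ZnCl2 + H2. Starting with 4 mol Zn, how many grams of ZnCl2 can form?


Mole ratio ZnCl2:Zn = 1:1
n(ZnCl2) = 4 × 1/1 = 4.000 mol
mass = 4.000 × 136.28 = 545.12 g

545.12 g


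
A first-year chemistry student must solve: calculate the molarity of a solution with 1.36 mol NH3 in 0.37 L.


M = n/V = 1.36/0.37 = 3.676 mol/L

3.676 M


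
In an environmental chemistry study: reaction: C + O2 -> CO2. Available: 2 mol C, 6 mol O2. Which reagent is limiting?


Mole ratio available / coefficient:
  C: 2/1 = 2.000
  O2: 6/1 = 6.000
Smaller ratio is limiting.

C


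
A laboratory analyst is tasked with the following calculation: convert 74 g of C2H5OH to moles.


M(C2H5OH) = 46.07 g/mol
n = mass/M = 74/46.07 = 1.6063 mol

1.6063 mol


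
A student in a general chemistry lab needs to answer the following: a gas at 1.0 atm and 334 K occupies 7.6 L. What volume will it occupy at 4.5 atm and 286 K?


P1V1/T1 = P2V2/T2
V2 = P1V1T2/(T1P2)
= 1.0×7.6×286/(334×4.5)
= 1.446 L

1.446 L


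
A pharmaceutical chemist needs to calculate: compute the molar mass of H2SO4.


M(H2SO4) = 2×1.008 + 1×32.07 + 4×16.0
= 2.02 + 32.07 + 64.0
= 98.09 g/mol

98.09 g/mol


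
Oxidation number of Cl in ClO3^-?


x + 3(-2) = -1, so x = +5
Oxidation number: +5

+5


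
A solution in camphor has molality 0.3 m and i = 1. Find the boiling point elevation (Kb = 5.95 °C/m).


ΔTb = Kb × m × i
= 5.95 × 0.3 × 1
= 1.785 °C

1.785 °C


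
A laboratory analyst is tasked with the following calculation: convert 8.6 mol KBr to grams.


M(KBr) = 119.0 g/mol
mass = n × M = 8.6 × 119.0 = 1023.40 g

1023.40 g


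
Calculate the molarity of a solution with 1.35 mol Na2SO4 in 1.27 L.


M = n/V = 1.35/1.27 = 1.063 mol/L

1.063 M


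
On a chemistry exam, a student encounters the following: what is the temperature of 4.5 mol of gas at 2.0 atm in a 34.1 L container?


PV = nRT  (R = 0.08206 L·atm/(mol·K))
T = PV/(nR) = 2.0×34.1/(4.5×0.08206)
= 68.20/0.369270
= 184.69 K

184.69 K


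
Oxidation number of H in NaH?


H with a metal (hydride): -1
Oxidation number: -1

-1


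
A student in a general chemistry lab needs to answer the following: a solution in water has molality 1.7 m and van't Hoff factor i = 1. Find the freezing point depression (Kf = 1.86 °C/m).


ΔTf = Kf × m × i
= 1.86 × 1.7 × 1
= 3.162 °C

3.162 °C


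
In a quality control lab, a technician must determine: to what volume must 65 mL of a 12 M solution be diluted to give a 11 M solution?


C1V1 = C2V2
12 × 65 = 11 × V2
V2 = 780/11 = 70.91 mL

70.91 mL


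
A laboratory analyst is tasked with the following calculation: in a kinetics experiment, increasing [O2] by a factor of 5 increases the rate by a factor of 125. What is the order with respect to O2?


rate ∝ [O2]^n
5^n = 125 → n = 3
Order in O2: 3

3


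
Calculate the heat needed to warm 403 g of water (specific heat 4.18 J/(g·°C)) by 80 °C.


q = mcΔT = 403 × 4.18 × 80
= 134763.20 J

134763.20 J


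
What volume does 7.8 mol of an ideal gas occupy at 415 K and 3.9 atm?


PV = nRT  (R = 0.08206 L·atm/(mol·K))
V = nRT/P = 7.8×0.08206×415/3.9
= 68.11 L

68.11 L


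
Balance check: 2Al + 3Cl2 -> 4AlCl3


Equation: 2Al + 3Cl2 -> 4AlCl3
Check atoms: Al: 2≠4, Cl: 6≠12
Not balanced

No, not balanced


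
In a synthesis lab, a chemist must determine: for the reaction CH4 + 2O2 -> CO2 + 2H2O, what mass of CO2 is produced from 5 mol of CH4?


Mole ratio CO2:CH4 = 1:1
n(CO2) = 5 × 1/1 = 5.000 mol
mass = 5.000 × 44.01 = 220.05 g

220.05 g


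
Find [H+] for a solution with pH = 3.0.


[H+] = 10^(-pH) = 10^(-3.0)
= 1.0×10^-3 M

1.0×10^-3 M


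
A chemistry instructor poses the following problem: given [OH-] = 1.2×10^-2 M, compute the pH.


pOH = -log10([OH-]) = -log10(1.2×10^-2)
= 2 - log10(1.2) = 1.92
pH = 14 - pOH = 14 - 1.92 = 12.08

12.08


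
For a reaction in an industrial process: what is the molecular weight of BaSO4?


M(BaSO4) = 1×137.33 + 1×32.07 + 4×16.0
= 137.33 + 32.07 + 64.0
= 233.4 g/mol

233.4 g/mol


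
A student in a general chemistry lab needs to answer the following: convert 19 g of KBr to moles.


M(KBr) = 119.0 g/mol
n = mass/M = 19/119.0 = 0.1597 mol

0.1597 mol


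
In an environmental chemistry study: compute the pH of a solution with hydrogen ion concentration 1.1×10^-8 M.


pH = -log10([H+]) = -log10(1.1×10^-8)
= 8 - log10(1.1)
= 8 - 0.04
= 7.96

7.96


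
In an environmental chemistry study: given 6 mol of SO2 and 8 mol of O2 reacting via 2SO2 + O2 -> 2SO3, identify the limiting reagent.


Mole ratio available / coefficient:
  SO2: 6/2 = 3.000
  O2: 8/1 = 8.000
Smaller ratio is limiting.

SO2


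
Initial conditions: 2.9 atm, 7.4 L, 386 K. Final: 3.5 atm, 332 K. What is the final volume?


P1V1/T1 = P2V2/T2
V2 = P1V1T2/(T1P2)
= 2.9×7.4×332/(386×3.5)
= 5.274 L

5.274 L


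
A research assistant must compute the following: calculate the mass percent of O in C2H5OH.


M(C2H5OH) = 2×12.01 + 6×1.008 + 1×16.0 = 46.068 g/mol
Mass of O = 1 × 16.0 = 16.00 g/mol
% O = 16.00/46.068 × 100 = 34.73%

34.73%


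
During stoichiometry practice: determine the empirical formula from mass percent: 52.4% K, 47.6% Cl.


Assume 100 g sample. Moles of each element:
  K: 52.4/39.1 = 1.34 mol
  Cl: 47.6/35.45 = 1.343 mol
Divide by smallest (1.34):
  K: 1.34/1.34 = 1.0
  Cl: 1.343/1.34 = 1.0
Empirical formula: KCl

KCl


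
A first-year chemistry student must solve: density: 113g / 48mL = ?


ρ = mass/volume
= 113/48
= 2.354 g/mL

2.354 g/mL


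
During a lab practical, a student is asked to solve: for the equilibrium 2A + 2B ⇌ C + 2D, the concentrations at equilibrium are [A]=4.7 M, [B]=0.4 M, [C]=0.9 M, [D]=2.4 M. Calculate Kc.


Kc = [C][D]^2/([A]^2[B]^2)
= (0.9^1 × 2.4^2)/(4.7^2 × 0.4^2)
= 5.184/3.5344
= 1.467

1.467


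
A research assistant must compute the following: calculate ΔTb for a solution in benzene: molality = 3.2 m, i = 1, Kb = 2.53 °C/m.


ΔTb = Kb × m × i
= 2.53 × 3.2 × 1
= 8.096 °C

8.096 °C


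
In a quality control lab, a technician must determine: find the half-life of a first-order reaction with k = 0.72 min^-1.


t½ = ln2/k = 0.693147/(0.72 min^-1)
= 0.9627 min

0.9627 min


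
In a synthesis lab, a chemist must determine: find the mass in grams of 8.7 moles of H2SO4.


M(H2SO4) = 98.09 g/mol
mass = n × M = 8.7 × 98.09 = 853.38 g

853.38 g


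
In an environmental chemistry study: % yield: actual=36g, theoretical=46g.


% yield = actual/theoretical × 100
= 36/46 × 100
= 78.26%

78.26%


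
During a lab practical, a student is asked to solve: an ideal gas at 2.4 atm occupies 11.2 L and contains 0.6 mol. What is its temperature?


PV = nRT  (R = 0.08206 L·atm/(mol·K))
T = PV/(nR) = 2.4×11.2/(0.6×0.08206)
= 26.88/0.049236
= 545.94 K

545.94 K


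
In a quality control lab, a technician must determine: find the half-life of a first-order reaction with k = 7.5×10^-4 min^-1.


t½ = ln2/k = 0.693147/(7.5×10^-4 min^-1)
= 924.2 min

924.2 min


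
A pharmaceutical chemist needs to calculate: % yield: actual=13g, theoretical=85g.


% yield = actual/theoretical × 100
= 13/85 × 100
= 15.29%

15.29%


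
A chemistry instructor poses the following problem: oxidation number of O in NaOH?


O is usually -2
Oxidation number: -2

-2


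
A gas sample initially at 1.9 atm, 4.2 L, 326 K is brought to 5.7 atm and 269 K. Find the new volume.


P1V1/T1 = P2V2/T2
V2 = P1V1T2/(T1P2)
= 1.9×4.2×269/(326×5.7)
= 1.155 L

1.155 L


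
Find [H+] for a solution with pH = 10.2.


[H+] = 10^(-pH) = 10^(-10.2)
= 6.31×10^-11 M

6.31×10^-11 M


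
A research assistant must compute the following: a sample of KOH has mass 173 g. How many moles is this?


M(KOH) = 56.11 g/mol
n = mass/M = 173/56.11 = 3.0832 mol

3.0832 mol


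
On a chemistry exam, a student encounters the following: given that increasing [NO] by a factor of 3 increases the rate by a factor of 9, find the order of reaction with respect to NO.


rate ∝ [NO]^n
3^n = 9 → n = 2
Order in NO: 2

2


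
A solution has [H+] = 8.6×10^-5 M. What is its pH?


pH = -log10([H+]) = -log10(8.6×10^-5)
= 5 - log10(8.6)
= 5 - 0.93
= 4.07

4.07


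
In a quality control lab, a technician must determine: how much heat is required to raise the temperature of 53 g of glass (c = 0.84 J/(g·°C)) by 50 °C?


q = mcΔT = 53 × 0.84 × 50
= 2226.00 J

2226.00 J


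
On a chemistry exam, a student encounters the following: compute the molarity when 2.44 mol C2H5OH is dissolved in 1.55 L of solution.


M = n/V = 2.44/1.55 = 1.574 mol/L

1.574 M


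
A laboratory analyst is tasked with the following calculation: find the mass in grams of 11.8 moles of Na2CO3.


M(Na2CO3) = 105.99 g/mol
mass = n × M = 11.8 × 105.99 = 1250.68 g

1250.68 g


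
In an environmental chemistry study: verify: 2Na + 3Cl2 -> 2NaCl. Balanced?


Equation: 2Na + 3Cl2 -> 2NaCl
Check atoms: Cl: 6≠2, Na: 2=2
Not balanced

No, not balanced


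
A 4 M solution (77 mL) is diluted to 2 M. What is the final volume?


C1V1 = C2V2
4 × 77 = 2 × V2
V2 = 308/2 = 154.0 mL

154.0 mL


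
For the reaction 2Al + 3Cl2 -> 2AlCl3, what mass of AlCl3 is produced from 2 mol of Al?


Mole ratio AlCl3:Al = 2:2
n(AlCl3) = 2 × 2/2 = 2.000 mol
mass = 2.000 × 133.33 = 266.66 g

266.66 g


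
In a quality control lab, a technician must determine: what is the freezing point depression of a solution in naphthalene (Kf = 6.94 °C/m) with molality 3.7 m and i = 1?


ΔTf = Kf × m × i
= 6.94 × 3.7 × 1
= 25.678 °C

25.678 °C


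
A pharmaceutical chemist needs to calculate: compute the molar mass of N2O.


M(N2O) = 2×14.01 + 1×16.0
= 28.02 + 16.0
= 44.02 g/mol

44.02 g/mol


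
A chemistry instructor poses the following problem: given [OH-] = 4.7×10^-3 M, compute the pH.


pOH = -log10([OH-]) = -log10(4.7×10^-3)
= 3 - log10(4.7) = 2.33
pH = 14 - pOH = 14 - 2.33 = 11.67

11.67


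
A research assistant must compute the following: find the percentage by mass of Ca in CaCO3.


M(CaCO3) = 1×40.08 + 1×12.01 + 3×16.0 = 100.09 g/mol
Mass of Ca = 1 × 40.08 = 40.08 g/mol
% Ca = 40.08/100.09 × 100 = 40.04%

40.04%


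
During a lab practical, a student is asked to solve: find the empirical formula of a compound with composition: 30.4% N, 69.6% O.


Assume 100 g sample. Moles of each element:
  N: 30.4/14.01 = 2.17 mol
  O: 69.6/16.0 = 4.35 mol
Divide by smallest (2.17):
  N: 2.17/2.17 = 1.0
  O: 4.35/2.17 = 2.0
Empirical formula: NO2

NO2


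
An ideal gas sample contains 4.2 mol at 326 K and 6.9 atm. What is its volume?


PV = nRT  (R = 0.08206 L·atm/(mol·K))
V = nRT/P = 4.2×0.08206×326/6.9
= 16.284 L

16.284 L


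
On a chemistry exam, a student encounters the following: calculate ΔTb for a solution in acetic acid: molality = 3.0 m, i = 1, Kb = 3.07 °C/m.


ΔTb = Kb × m × i
= 3.07 × 3.0 × 1
= 9.21 °C

9.21 °C


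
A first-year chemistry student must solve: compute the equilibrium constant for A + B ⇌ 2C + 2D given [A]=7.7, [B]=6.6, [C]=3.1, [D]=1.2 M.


Kc = [C]^2[D]^2/([A][B])
= (3.1^2 × 1.2^2)/(7.7^1 × 6.6^1)
= 13.8384/50.82
= 0.2723

0.2723


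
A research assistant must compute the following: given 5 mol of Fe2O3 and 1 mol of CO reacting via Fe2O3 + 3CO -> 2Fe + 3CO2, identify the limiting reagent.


Mole ratio available / coefficient:
  Fe2O3: 5/1 = 5.000
  CO: 1/3 = 0.333
Smaller ratio is limiting.

CO


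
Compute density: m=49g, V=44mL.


ρ = mass/volume
= 49/44
= 1.114 g/mL

1.114 g/mL


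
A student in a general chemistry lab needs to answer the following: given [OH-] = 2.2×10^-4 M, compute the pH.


pOH = -log10([OH-]) = -log10(2.2×10^-4)
= 4 - log10(2.2) = 3.66
pH = 14 - pOH = 14 - 3.66 = 10.34

10.34


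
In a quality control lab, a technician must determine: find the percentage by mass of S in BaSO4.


M(BaSO4) = 1×137.33 + 1×32.07 + 4×16.0 = 233.40 g/mol
Mass of S = 1 × 32.07 = 32.07 g/mol
% S = 32.07/233.40 × 100 = 13.74%

13.74%


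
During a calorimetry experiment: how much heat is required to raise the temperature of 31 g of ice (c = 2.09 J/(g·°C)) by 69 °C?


q = mcΔT = 31 × 2.09 × 69
= 4470.51 J

4470.51 J


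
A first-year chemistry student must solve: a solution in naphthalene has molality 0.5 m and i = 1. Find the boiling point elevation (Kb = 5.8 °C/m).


ΔTb = Kb × m × i
= 5.8 × 0.5 × 1
= 2.9 °C

2.9 °C


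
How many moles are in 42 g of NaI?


M(NaI) = 149.89 g/mol
n = mass/M = 42/149.89 = 0.2802 mol

0.2802 mol


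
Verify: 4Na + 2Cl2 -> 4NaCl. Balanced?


Equation: 4Na + 2Cl2 -> 4NaCl
Check atoms: Cl: 4=4, Na: 4=4
Balanced

Yes, balanced


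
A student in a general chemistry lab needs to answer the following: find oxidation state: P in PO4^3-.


x + 4(-2) = -3, so x = +5
Oxidation number: +5

+5


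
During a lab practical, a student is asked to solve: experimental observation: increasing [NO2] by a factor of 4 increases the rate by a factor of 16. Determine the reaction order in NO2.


rate ∝ [NO2]^n
4^n = 16 → n = 2
Order in NO2: 2

2


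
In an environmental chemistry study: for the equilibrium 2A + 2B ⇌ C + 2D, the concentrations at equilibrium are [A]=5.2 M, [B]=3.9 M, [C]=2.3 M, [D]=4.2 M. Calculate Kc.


Kc = [C][D]^2/([A]^2[B]^2)
= (2.3^1 × 4.2^2)/(5.2^2 × 3.9^2)
= 40.572/411.2784
= 0.09865

0.09865


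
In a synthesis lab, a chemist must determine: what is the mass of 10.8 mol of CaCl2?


M(CaCl2) = 110.98 g/mol
mass = n × M = 10.8 × 110.98 = 1198.58 g

1198.58 g


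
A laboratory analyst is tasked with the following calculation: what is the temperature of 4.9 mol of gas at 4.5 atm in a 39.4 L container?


PV = nRT  (R = 0.08206 L·atm/(mol·K))
T = PV/(nR) = 4.5×39.4/(4.9×0.08206)
= 177.30/0.402094
= 440.94 K

440.94 K


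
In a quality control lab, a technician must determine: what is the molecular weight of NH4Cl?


M(NH4Cl) = 1×14.01 + 4×1.008 + 1×35.45
= 14.01 + 4.03 + 35.45
= 53.49 g/mol

53.49 g/mol


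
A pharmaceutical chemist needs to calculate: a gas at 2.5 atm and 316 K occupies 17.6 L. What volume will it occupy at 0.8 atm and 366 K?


P1V1/T1 = P2V2/T2
V2 = P1V1T2/(T1P2)
= 2.5×17.6×366/(316×0.8)
= 63.703 L

63.703 L


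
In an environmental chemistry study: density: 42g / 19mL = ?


ρ = mass/volume
= 42/19
= 2.211 g/mL

2.211 g/mL


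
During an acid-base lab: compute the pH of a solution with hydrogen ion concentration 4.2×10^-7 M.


pH = -log10([H+]) = -log10(4.2×10^-7)
= 7 - log10(4.2)
= 7 - 0.62
= 6.38

6.38


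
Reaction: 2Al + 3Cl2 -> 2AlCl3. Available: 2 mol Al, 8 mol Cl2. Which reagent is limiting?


Mole ratio available / coefficient:
  Al: 2/2 = 1.000
  Cl2: 8/3 = 2.667
Smaller ratio is limiting.

Al


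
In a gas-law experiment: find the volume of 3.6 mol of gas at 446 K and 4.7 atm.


PV = nRT  (R = 0.08206 L·atm/(mol·K))
V = nRT/P = 3.6×0.08206×446/4.7
= 28.033 L

28.033 L


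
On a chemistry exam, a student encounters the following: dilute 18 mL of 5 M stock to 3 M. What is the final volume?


C1V1 = C2V2
5 × 18 = 3 × V2
V2 = 90/3 = 30.0 mL

30.0 mL


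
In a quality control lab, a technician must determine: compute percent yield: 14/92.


% yield = actual/theoretical × 100
= 14/92 × 100
= 15.22%

15.22%


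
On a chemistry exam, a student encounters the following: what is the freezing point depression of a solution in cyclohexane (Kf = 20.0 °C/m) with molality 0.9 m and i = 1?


ΔTf = Kf × m × i
= 20.0 × 0.9 × 1
= 18.0 °C

18.0 °C


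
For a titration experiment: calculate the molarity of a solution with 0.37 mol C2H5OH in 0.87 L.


M = n/V = 0.37/0.87 = 0.425 mol/L

0.425 M


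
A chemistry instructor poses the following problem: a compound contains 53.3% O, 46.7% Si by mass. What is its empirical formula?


Assume 100 g sample. Moles of each element:
  O: 53.3/16.0 = 3.331 mol
  Si: 46.7/28.09 = 1.663 mol
Divide by smallest (1.663):
  O: 3.331/1.663 = 2.0
  Si: 1.663/1.663 = 1.0
Empirical formula: SiO2

SiO2


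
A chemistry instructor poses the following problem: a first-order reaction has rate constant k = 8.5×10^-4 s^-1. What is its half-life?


t½ = ln2/k = 0.693147/(8.5×10^-4 s^-1)
= 815.5 s

815.5 s


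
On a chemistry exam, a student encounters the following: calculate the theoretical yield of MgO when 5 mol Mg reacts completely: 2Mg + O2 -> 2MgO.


Mole ratio MgO:Mg = 2:2
n(MgO) = 5 × 2/2 = 5.000 mol
mass = 5.000 × 40.31 = 201.55 g

201.55 g


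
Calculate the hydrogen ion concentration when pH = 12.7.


[H+] = 10^(-pH) = 10^(-12.7)
= 2.0×10^-13 M

2.0×10^-13 M


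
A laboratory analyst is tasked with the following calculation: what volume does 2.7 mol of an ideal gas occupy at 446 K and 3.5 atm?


PV = nRT  (R = 0.08206 L·atm/(mol·K))
V = nRT/P = 2.7×0.08206×446/3.5
= 28.233 L

28.233 L


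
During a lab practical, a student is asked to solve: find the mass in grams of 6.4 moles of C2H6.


M(C2H6) = 30.07 g/mol
mass = n × M = 6.4 × 30.07 = 192.45 g

192.45 g


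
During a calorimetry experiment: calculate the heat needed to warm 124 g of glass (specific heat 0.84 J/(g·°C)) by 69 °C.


q = mcΔT = 124 × 0.84 × 69
= 7187.04 J

7187.04 J


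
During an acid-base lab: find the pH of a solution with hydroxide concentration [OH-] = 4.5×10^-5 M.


pOH = -log10([OH-]) = -log10(4.5×10^-5)
= 5 - log10(4.5) = 4.35
pH = 14 - pOH = 14 - 4.35 = 9.65

9.65


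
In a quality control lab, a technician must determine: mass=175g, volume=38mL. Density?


ρ = mass/volume
= 175/38
= 4.605 g/mL

4.605 g/mL


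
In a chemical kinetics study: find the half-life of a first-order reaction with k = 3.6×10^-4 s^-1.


t½ = ln2/k = 0.693147/(3.6×10^-4 s^-1)
= 1925 s

1925 s


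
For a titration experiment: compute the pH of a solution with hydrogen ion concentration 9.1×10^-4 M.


pH = -log10([H+]) = -log10(9.1×10^-4)
= 4 - log10(9.1)
= 4 - 0.96
= 3.04

3.04
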